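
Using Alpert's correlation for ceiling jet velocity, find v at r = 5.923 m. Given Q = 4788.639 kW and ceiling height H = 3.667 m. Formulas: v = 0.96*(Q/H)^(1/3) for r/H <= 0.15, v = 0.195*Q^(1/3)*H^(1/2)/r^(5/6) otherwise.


r/H = 5.923 / 3.667 = 1.6152
r/H > 0.15, so v = 0.195*Q^(1/3)*H^(1/2)/r^(5/6)
Q^(1/3) = 16.855
H^(1/2) = 1.9149
r^(5/6) = 4.4034
v = 0.195 * 16.855 * 1.9149 / 4.4034 = 1.4294 m/s

1.4294 m/s


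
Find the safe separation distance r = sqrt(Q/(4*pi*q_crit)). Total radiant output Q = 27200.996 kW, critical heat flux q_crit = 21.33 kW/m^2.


4*pi*q_crit = 268.04
Q/(4*pi*q_crit) = 101.48
r = sqrt(101.48) = 10.074 m

10.074 m


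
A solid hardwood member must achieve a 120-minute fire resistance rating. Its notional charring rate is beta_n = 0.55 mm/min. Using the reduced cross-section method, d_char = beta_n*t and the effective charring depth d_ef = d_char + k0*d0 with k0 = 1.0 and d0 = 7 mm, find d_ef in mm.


d_char = 0.55 * 120 = 66 mm
d_ef = 66 + 1.0*7 = 73 mm

73 mm


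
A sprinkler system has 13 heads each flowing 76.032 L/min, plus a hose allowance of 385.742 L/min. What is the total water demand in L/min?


Sprinkler demand = 13 * 76.032 = 988.416 L/min
Total = 988.416 + 385.742 = 1374.158 L/min

1374.158 L/min


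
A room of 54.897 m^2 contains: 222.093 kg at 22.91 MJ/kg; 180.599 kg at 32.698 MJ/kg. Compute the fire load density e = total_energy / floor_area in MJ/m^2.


Total energy = 222.093*22.91 + 180.599*32.698
= 5088.151 + 5905.226
= 10993.38 MJ
e = 10993.38 / 54.897 = 200.25 MJ/m^2

200.25 MJ/m^2


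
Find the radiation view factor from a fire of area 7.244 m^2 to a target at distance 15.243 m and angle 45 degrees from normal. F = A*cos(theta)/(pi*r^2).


cos(45 deg) = 0.70711
pi*r^2 = 729.95
F = 7.244 * 0.70711 / 729.95 = 0.0070173

0.0070173


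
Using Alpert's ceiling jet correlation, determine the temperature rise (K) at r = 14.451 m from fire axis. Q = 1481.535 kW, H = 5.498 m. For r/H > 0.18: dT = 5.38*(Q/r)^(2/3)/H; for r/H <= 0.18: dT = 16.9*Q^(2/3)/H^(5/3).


r/H = 14.451 / 5.498 = 2.6284
r/H > 0.18, so dT = 5.38*(Q/r)^(2/3)/H
Q/r = 102.52
(Q/r)^(2/3) = 21.905
dT = 5.38 * 21.905 / 5.498 = 21.435 K

21.435 K


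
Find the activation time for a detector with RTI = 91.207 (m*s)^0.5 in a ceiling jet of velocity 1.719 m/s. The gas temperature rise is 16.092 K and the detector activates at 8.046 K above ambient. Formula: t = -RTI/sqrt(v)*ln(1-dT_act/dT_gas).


dT_act/dT_gas = 0.5
ln(1 - 0.5) = -0.69315
t = -91.207 / sqrt(1.719) * -0.69315 = 48.219 s

48.219 s


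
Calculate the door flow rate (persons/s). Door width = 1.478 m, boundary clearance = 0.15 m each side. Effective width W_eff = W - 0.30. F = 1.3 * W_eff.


W_eff = 1.478 - 0.30 = 1.178 m
F = 1.3 * 1.178 = 1.5314 persons/s

1.5314 persons/s


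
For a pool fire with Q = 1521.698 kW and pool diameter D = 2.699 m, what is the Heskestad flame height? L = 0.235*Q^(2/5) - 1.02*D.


Q^(2/5) = 18.747
0.235 * Q^(2/5) = 4.4055
1.02 * D = 2.7530
L = 1.6526 m

1.6526 m


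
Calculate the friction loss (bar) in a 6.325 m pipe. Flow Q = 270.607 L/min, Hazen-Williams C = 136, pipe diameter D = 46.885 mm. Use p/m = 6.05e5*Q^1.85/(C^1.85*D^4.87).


Q^1.85 = 31610
C^1.85 = 8852.1
D^4.87 = 1.3738e+08
p/m = 0.015725 bar/m
p_total = 0.015725 * 6.325 = 0.099463 bar

0.099463 bar


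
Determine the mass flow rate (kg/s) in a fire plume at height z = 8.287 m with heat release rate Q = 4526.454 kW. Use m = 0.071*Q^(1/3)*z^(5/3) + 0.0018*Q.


Q^(1/3) = 16.542
z^(5/3) = 33.936
First term = 0.071 * 16.542 * 33.936 = 39.857
Second term = 0.0018 * 4526.454 = 8.1476
m = 48.005 kg/s

48.005 kg/s


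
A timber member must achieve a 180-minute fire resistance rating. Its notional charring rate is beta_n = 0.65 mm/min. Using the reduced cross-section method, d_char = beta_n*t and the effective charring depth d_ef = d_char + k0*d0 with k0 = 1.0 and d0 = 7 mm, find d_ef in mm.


d_char = 0.65 * 180 = 117 mm
d_ef = 117 + 1.0*7 = 124 mm

124 mm


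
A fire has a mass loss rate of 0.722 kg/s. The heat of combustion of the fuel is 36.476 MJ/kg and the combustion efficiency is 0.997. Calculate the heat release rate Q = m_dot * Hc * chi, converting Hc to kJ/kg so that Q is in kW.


Hc = 36.476 MJ/kg = 36.476 * 1000 kJ/kg = 36476 kJ/kg
Q = 0.722 kg/s * 36476 kJ/kg * 0.997 = 26257 kW

26257 kW


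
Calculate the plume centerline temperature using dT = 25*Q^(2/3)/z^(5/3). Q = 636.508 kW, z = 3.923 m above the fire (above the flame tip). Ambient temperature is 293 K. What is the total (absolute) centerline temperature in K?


Q^(2/3) = 73.995
z^(5/3) = 9.7581
dT = 25 * 73.995 / 9.7581 = 189.57 K
T = 293 + 189.57 = 482.57 K

482.57 K


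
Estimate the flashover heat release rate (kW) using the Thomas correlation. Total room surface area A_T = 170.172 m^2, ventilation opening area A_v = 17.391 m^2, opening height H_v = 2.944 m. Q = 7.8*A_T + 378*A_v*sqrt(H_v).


7.8*A_T = 1327.3
sqrt(H_v) = 1.7158
378*A_v*sqrt(H_v) = 11279
Q = 1327.3 + 11279 = 12607 kW

12607 kW


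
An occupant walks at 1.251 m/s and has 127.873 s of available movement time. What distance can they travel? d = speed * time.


d = 1.251 * 127.873 = 159.97 m

159.97 m


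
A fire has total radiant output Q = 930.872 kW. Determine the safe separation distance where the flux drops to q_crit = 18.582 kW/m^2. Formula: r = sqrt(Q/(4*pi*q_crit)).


4*pi*q_crit = 233.51
Q/(4*pi*q_crit) = 3.9865
r = sqrt(3.9865) = 1.9966 m

1.9966 m


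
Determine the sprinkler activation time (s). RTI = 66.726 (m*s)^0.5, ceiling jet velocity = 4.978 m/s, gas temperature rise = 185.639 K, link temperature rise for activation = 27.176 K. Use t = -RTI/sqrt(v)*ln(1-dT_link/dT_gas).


dT_link/dT_gas = 0.14639
ln(1 - 0.14639) = -0.15828
t = -66.726 / sqrt(4.978) * -0.15828 = 4.7337 s

4.7337 s


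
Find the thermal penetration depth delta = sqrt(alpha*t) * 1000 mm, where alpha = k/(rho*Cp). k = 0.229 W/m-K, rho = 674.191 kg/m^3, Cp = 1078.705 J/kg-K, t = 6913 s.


alpha = 0.229 / (674.191 * 1078.705) = 3.1488e-07 m^2/s
alpha * t = 0.0021768
delta = sqrt(0.0021768) * 1000 = 46.656 mm

46.656 mm


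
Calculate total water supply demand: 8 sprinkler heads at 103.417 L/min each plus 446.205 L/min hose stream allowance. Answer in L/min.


Sprinkler demand = 8 * 103.417 = 827.336 L/min
Total = 827.336 + 446.205 = 1273.541 L/min

1273.541 L/min


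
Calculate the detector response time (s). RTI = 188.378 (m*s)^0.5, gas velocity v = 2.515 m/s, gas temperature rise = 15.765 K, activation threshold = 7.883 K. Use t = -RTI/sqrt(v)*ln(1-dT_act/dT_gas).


dT_act/dT_gas = 0.50003
ln(1 - 0.50003) = -0.69321
t = -188.378 / sqrt(2.515) * -0.69321 = 82.343 s

82.343 s


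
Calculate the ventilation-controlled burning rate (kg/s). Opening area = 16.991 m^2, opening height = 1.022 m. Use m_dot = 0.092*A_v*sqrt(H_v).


sqrt(H_v) = 1.0109
m_dot = 0.092 * 16.991 * 1.0109 = 1.5803 kg/s

1.5803 kg/s


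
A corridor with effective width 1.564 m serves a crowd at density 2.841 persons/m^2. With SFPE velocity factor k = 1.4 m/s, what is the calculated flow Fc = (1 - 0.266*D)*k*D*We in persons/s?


1 - 0.266*D = 1 - 0.266*2.841 = 0.24429
Fs = 0.24429 * 1.4 * 2.841 = 0.97165 persons/(s*m)
Fc = 0.97165 * 1.564 = 1.5197 persons/s

1.5197 persons/s


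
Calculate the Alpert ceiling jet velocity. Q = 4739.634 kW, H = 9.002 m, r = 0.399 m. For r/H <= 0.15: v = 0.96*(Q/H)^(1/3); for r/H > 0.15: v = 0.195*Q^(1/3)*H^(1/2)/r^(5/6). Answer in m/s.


r/H = 0.399 / 9.002 = 0.044323
r/H <= 0.15, so v = 0.96*(Q/H)^(1/3)
Q/H = 526.51
(Q/H)^(1/3) = 8.0749
v = 0.96 * 8.0749 = 7.7519 m/s

7.7519 m/s


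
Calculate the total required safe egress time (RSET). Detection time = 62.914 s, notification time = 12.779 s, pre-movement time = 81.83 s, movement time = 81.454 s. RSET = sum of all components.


Total = 62.914 + 12.779 + 81.83 + 81.454 = 238.977 s

238.977 s


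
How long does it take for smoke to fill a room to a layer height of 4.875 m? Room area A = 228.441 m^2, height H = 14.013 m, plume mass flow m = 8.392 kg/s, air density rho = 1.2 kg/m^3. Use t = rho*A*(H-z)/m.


H - z = 9.138 m
t = 1.2 * 228.441 * 9.138 / 8.392 = 298.50 s

298.50 s


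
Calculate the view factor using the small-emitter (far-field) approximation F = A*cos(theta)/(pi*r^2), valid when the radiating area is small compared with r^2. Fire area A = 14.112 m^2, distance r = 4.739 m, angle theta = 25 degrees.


cos(25 deg) = 0.90631
pi*r^2 = 70.554
F = 14.112 * 0.90631 / 70.554 = 0.18128

0.18128


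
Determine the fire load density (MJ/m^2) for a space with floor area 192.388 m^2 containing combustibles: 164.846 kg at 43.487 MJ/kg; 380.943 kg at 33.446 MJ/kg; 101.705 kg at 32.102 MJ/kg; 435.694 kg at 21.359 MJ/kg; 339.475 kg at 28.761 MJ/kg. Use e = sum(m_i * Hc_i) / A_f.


Total energy = 164.846*43.487 + 380.943*33.446 + 101.705*32.102 + 435.694*21.359 + 339.475*28.761
= 7168.658 + 12741.02 + 3264.934 + 9305.988 + 9763.640
= 42244.24 MJ
e = 42244.24 / 192.388 = 219.58 MJ/m^2

219.58 MJ/m^2


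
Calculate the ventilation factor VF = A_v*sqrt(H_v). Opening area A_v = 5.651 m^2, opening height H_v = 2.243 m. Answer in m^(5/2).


sqrt(H_v) = 1.4977
VF = 5.651 * 1.4977 = 8.4633 m^(5/2)

8.4633 m^(5/2)


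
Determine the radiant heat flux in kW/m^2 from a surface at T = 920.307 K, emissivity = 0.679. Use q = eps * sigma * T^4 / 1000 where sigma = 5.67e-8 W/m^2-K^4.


T^4 = 7.1735e+11
q = 0.679 * 5.67e-8 * 7.1735e+11 / 1000 = 27.617 kW/m^2

27.617 kW/m^2


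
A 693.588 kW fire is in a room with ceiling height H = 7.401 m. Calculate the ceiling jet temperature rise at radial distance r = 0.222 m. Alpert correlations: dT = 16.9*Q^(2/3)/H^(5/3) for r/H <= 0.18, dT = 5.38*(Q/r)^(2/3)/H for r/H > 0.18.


r/H = 0.222 / 7.401 = 0.029996
r/H <= 0.18, so dT = 16.9*Q^(2/3)/H^(5/3)
Q^(2/3) = 78.355
H^(5/3) = 28.107
dT = 16.9 * 78.355 / 28.107 = 47.113 K

47.113 K


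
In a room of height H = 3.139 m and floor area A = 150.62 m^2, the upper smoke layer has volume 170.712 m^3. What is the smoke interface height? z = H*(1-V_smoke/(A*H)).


V/(A*H) = 0.36107
1 - 0.36107 = 0.63893
z = 3.139 * 0.63893 = 2.0056 m

2.0056 m


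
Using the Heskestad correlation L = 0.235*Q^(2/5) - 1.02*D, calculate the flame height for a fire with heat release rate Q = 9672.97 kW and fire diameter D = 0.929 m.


Q^(2/5) = 39.285
0.235 * Q^(2/5) = 9.2319
1.02 * D = 0.94758
L = 8.2843 m

8.2843 m


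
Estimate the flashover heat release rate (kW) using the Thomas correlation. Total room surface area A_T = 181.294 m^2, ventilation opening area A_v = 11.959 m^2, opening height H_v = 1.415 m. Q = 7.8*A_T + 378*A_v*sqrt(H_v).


7.8*A_T = 1414.1
sqrt(H_v) = 1.1895
378*A_v*sqrt(H_v) = 5377.3
Q = 1414.1 + 5377.3 = 6791.4 kW

6791.4 kW


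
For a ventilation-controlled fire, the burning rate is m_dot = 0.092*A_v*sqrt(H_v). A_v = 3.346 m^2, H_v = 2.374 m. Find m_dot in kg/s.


sqrt(H_v) = 1.5408
m_dot = 0.092 * 3.346 * 1.5408 = 0.47430 kg/s

0.47430 kg/s


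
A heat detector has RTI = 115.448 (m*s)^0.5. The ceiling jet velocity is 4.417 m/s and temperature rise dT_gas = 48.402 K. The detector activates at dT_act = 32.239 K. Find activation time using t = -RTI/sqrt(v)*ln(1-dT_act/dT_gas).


dT_act/dT_gas = 0.66607
ln(1 - 0.66607) = -1.0968
t = -115.448 / sqrt(4.417) * -1.0968 = 60.250 s

60.250 s


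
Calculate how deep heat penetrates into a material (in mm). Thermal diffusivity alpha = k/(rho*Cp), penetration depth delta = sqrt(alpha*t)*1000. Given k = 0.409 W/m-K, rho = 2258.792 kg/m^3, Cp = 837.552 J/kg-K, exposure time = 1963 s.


alpha = 0.409 / (2258.792 * 837.552) = 2.1619e-07 m^2/s
alpha * t = 0.00042438
delta = sqrt(0.00042438) * 1000 = 20.601 mm

20.601 mm


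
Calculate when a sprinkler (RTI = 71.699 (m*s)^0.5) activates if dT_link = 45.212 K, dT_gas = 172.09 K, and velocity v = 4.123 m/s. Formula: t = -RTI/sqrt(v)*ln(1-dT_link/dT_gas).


dT_link/dT_gas = 0.26272
ln(1 - 0.26272) = -0.30479
t = -71.699 / sqrt(4.123) * -0.30479 = 10.762 s

10.762 s


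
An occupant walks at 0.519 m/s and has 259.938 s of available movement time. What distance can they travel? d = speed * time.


d = 0.519 * 259.938 = 134.91 m

134.91 m


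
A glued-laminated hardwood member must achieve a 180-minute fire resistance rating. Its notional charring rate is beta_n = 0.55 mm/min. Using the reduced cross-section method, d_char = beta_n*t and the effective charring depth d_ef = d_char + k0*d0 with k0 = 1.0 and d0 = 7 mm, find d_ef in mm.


d_char = 0.55 * 180 = 99 mm
d_ef = 99 + 1.0*7 = 106 mm

106 mm


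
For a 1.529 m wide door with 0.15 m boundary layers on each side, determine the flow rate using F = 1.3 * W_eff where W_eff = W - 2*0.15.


W_eff = 1.529 - 0.30 = 1.229 m
F = 1.3 * 1.229 = 1.5977 persons/s

1.5977 persons/s


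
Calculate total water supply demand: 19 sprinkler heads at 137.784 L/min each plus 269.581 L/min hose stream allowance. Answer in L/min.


Sprinkler demand = 19 * 137.784 = 2617.896 L/min
Total = 2617.896 + 269.581 = 2887.477 L/min

2887.477 L/min


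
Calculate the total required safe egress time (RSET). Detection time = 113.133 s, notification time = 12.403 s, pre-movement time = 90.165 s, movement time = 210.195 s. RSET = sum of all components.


Total = 113.133 + 12.403 + 90.165 + 210.195 = 425.896 s

425.896 s


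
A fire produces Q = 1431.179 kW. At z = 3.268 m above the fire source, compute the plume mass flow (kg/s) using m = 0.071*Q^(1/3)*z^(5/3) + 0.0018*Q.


Q^(1/3) = 11.269
z^(5/3) = 7.1968
First term = 0.071 * 11.269 * 7.1968 = 5.7583
Second term = 0.0018 * 1431.179 = 2.5761
m = 8.3344 kg/s

8.3344 kg/s


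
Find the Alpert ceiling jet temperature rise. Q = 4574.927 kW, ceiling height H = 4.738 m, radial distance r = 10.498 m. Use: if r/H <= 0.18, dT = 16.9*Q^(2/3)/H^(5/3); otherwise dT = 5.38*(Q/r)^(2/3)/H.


r/H = 10.498 / 4.738 = 2.2157
r/H > 0.18, so dT = 5.38*(Q/r)^(2/3)/H
Q/r = 435.79
(Q/r)^(2/3) = 57.480
dT = 5.38 * 57.480 / 4.738 = 65.269 K

65.269 K


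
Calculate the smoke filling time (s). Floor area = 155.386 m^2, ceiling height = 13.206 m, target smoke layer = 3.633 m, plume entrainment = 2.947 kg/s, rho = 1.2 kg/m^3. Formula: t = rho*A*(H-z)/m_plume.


H - z = 9.573 m
t = 1.2 * 155.386 * 9.573 / 2.947 = 605.70 s

605.70 s


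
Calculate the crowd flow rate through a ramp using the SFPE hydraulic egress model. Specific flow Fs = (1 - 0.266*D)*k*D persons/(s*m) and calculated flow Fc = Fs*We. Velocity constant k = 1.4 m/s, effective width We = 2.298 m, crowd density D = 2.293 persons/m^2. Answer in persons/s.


1 - 0.266*D = 1 - 0.266*2.293 = 0.39006
Fs = 0.39006 * 1.4 * 2.293 = 1.2522 persons/(s*m)
Fc = 1.2522 * 2.298 = 2.8775 persons/s

2.8775 persons/s


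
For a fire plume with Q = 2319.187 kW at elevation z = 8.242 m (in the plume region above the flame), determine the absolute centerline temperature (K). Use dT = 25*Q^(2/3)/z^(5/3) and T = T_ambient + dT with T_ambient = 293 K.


Q^(2/3) = 175.21
z^(5/3) = 33.630
dT = 25 * 175.21 / 33.630 = 130.25 K
T = 293 + 130.25 = 423.25 K

423.25 K


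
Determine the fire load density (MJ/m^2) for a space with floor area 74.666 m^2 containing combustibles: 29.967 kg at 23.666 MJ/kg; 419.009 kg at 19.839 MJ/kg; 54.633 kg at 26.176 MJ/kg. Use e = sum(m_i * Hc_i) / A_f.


Total energy = 29.967*23.666 + 419.009*19.839 + 54.633*26.176
= 709.1990 + 8312.720 + 1430.073
= 10451.99 MJ
e = 10451.99 / 74.666 = 139.98 MJ/m^2

139.98 MJ/m^2


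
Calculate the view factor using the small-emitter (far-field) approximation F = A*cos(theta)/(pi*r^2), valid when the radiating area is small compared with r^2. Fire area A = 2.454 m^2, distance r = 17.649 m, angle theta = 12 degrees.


cos(12 deg) = 0.97815
pi*r^2 = 978.57
F = 2.454 * 0.97815 / 978.57 = 0.0024530

0.0024530


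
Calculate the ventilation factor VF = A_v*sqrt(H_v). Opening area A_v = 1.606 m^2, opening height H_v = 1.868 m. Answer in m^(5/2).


sqrt(H_v) = 1.3667
VF = 1.606 * 1.3667 = 2.1950 m^(5/2)

2.1950 m^(5/2)


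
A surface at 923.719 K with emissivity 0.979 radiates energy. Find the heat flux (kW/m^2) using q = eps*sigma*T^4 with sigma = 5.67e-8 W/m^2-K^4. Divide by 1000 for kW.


T^4 = 7.2805e+11
q = 0.979 * 5.67e-8 * 7.2805e+11 / 1000 = 40.413 kW/m^2

40.413 kW/m^2


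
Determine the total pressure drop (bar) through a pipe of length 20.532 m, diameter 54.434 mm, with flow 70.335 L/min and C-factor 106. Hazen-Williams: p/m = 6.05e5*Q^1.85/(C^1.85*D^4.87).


Q^1.85 = 2613.8
C^1.85 = 5582.3
D^4.87 = 2.8424e+08
p/m = 0.00099659 bar/m
p_total = 0.00099659 * 20.532 = 0.020462 bar

0.020462 bar


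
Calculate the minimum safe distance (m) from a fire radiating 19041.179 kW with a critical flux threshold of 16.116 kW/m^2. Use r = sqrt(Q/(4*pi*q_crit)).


4*pi*q_crit = 202.52
Q/(4*pi*q_crit) = 94.021
r = sqrt(94.021) = 9.6965 m

9.6965 m


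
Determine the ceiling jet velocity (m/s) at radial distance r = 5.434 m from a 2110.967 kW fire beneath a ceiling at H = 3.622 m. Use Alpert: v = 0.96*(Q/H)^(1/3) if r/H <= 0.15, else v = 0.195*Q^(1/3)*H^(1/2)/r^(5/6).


r/H = 5.434 / 3.622 = 1.5003
r/H > 0.15, so v = 0.195*Q^(1/3)*H^(1/2)/r^(5/6)
Q^(1/3) = 12.828
H^(1/2) = 1.9032
r^(5/6) = 4.0983
v = 0.195 * 12.828 * 1.9032 / 4.0983 = 1.1616 m/s

1.1616 m/s


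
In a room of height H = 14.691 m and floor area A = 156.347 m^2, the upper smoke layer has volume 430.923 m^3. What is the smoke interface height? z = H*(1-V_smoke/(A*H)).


V/(A*H) = 0.18761
1 - 0.18761 = 0.81239
z = 14.691 * 0.81239 = 11.935 m

11.935 m


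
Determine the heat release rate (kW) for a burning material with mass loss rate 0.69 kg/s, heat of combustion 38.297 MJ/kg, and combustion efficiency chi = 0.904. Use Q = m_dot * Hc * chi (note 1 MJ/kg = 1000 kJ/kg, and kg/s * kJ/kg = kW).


Hc = 38.297 MJ/kg = 38.297 * 1000 kJ/kg = 38297 kJ/kg
Q = 0.69 kg/s * 38297 kJ/kg * 0.904 = 23888 kW

23888 kW


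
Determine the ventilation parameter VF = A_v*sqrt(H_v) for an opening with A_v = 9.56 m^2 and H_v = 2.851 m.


sqrt(H_v) = 1.6885
VF = 9.56 * 1.6885 = 16.142 m^(5/2)

16.142 m^(5/2)


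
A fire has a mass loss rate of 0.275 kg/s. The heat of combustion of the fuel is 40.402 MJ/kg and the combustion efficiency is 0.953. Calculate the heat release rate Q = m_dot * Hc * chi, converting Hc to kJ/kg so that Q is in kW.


Hc = 40.402 MJ/kg = 40.402 * 1000 kJ/kg = 40402 kJ/kg
Q = 0.275 kg/s * 40402 kJ/kg * 0.953 = 10588 kW

10588 kW


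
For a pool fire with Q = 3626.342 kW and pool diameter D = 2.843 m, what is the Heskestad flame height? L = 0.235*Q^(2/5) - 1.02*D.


Q^(2/5) = 26.533
0.235 * Q^(2/5) = 6.2353
1.02 * D = 2.8999
L = 3.3354 m

3.3354 m


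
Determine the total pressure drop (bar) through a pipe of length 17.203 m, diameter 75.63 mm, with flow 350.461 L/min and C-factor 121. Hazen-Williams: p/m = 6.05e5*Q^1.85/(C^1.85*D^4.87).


Q^1.85 = 51002
C^1.85 = 7131.0
D^4.87 = 1.4101e+09
p/m = 0.0030686 bar/m
p_total = 0.0030686 * 17.203 = 0.052790 bar

0.052790 bar


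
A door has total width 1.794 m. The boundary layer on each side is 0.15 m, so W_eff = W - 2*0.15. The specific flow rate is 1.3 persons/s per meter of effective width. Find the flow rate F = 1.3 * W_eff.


W_eff = 1.794 - 0.30 = 1.494 m
F = 1.3 * 1.494 = 1.9422 persons/s

1.9422 persons/s


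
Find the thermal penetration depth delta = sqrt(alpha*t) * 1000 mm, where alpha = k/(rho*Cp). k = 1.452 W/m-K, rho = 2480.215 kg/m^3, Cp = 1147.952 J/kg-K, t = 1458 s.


alpha = 1.452 / (2480.215 * 1147.952) = 5.0998e-07 m^2/s
alpha * t = 0.00074355
delta = sqrt(0.00074355) * 1000 = 27.268 mm

27.268 mm


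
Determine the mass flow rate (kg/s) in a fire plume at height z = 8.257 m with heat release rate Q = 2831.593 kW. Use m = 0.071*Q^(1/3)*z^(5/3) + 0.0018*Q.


Q^(1/3) = 14.147
z^(5/3) = 33.732
First term = 0.071 * 14.147 * 33.732 = 33.882
Second term = 0.0018 * 2831.593 = 5.0969
m = 38.979 kg/s

38.979 kg/s


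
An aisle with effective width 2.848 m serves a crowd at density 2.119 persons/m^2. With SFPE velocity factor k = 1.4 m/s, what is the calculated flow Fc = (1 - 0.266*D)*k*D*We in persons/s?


1 - 0.266*D = 1 - 0.266*2.119 = 0.43635
Fs = 0.43635 * 1.4 * 2.119 = 1.2945 persons/(s*m)
Fc = 1.2945 * 2.848 = 3.6866 persons/s

3.6866 persons/s


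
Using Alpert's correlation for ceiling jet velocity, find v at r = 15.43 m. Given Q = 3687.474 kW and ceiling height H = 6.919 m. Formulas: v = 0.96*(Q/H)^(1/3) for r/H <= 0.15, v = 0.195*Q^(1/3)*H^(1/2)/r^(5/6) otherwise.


r/H = 15.43 / 6.919 = 2.2301
r/H > 0.15, so v = 0.195*Q^(1/3)*H^(1/2)/r^(5/6)
Q^(1/3) = 15.449
H^(1/2) = 2.6304
r^(5/6) = 9.7792
v = 0.195 * 15.449 * 2.6304 / 9.7792 = 0.81033 m/s

0.81033 m/s


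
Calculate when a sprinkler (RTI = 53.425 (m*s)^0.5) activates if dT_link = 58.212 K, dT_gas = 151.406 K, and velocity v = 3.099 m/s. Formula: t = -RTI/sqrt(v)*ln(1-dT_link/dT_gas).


dT_link/dT_gas = 0.38448
ln(1 - 0.38448) = -0.48528
t = -53.425 / sqrt(3.099) * -0.48528 = 14.727 s

14.727 s


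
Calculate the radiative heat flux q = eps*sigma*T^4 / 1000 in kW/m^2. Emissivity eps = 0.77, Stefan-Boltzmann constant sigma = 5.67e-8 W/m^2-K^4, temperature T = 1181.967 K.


T^4 = 1.9517e+12
q = 0.77 * 5.67e-8 * 1.9517e+12 / 1000 = 85.211 kW/m^2

85.211 kW/m^2


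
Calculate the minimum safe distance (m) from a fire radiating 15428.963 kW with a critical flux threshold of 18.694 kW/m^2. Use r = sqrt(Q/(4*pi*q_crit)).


4*pi*q_crit = 234.92
Q/(4*pi*q_crit) = 65.679
r = sqrt(65.679) = 8.1042 m

8.1042 m


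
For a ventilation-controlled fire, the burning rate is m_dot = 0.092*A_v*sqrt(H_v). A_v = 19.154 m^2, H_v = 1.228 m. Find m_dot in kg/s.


sqrt(H_v) = 1.1082
m_dot = 0.092 * 19.154 * 1.1082 = 1.9527 kg/s

1.9527 kg/s


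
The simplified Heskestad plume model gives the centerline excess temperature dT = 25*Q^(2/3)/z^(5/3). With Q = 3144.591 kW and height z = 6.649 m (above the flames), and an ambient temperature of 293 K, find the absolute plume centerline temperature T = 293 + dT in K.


Q^(2/3) = 214.64
z^(5/3) = 23.510
dT = 25 * 214.64 / 23.510 = 228.24 K
T = 293 + 228.24 = 521.24 K

521.24 K


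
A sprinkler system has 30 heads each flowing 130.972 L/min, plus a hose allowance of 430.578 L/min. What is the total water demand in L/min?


Sprinkler demand = 30 * 130.972 = 3929.16 L/min
Total = 3929.16 + 430.578 = 4359.738 L/min

4359.738 L/min


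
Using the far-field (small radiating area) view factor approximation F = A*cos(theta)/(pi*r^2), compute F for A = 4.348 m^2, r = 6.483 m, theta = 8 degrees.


cos(8 deg) = 0.99027
pi*r^2 = 132.04
F = 4.348 * 0.99027 / 132.04 = 0.032609

0.032609


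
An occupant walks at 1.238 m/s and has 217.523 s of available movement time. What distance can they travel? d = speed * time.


d = 1.238 * 217.523 = 269.29 m

269.29 m


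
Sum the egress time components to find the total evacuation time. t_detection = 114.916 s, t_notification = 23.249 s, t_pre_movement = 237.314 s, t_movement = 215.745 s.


Total = 114.916 + 23.249 + 237.314 + 215.745 = 591.224 s

591.224 s


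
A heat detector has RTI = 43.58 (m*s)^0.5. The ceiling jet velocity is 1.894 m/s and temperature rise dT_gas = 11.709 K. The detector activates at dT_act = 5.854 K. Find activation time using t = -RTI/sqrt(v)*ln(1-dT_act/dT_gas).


dT_act/dT_gas = 0.49996
ln(1 - 0.49996) = -0.69306
t = -43.58 / sqrt(1.894) * -0.69306 = 21.947 s

21.947 s


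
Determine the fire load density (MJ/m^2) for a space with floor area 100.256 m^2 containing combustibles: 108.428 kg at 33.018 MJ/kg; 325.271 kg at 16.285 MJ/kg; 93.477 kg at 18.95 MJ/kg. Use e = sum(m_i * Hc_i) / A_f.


Total energy = 108.428*33.018 + 325.271*16.285 + 93.477*18.95
= 3580.076 + 5297.038 + 1771.389
= 10648.50 MJ
e = 10648.50 / 100.256 = 106.21 MJ/m^2

106.21 MJ/m^2


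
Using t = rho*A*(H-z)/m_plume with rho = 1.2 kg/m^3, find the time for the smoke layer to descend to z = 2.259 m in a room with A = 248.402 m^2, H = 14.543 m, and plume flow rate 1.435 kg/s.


H - z = 12.284 m
t = 1.2 * 248.402 * 12.284 / 1.435 = 2551.7 s

2551.7 s


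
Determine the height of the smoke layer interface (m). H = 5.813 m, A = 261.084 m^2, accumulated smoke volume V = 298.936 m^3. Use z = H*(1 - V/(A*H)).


V/(A*H) = 0.19697
1 - 0.19697 = 0.80303
z = 5.813 * 0.80303 = 4.6680 m

4.6680 m


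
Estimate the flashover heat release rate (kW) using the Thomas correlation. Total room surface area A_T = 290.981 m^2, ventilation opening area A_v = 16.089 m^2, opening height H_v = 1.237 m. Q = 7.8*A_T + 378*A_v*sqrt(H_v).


7.8*A_T = 2269.7
sqrt(H_v) = 1.1122
378*A_v*sqrt(H_v) = 6764.0
Q = 2269.7 + 6764.0 = 9033.7 kW

9033.7 kW


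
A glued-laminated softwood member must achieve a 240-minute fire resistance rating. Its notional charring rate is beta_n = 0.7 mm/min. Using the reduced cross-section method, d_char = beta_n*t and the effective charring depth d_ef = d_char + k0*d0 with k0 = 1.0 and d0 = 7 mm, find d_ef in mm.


d_char = 0.7 * 240 = 168 mm
d_ef = 168 + 1.0*7 = 175 mm

175 mm


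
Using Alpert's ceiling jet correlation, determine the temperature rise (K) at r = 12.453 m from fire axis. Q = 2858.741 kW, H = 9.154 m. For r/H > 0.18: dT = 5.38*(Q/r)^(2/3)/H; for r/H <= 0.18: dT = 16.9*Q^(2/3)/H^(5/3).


r/H = 12.453 / 9.154 = 1.3604
r/H > 0.18, so dT = 5.38*(Q/r)^(2/3)/H
Q/r = 229.56
(Q/r)^(2/3) = 37.492
dT = 5.38 * 37.492 / 9.154 = 22.035 K

22.035 K


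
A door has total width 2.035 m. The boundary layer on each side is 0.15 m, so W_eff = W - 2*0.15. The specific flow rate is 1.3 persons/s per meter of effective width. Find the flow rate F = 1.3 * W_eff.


W_eff = 2.035 - 0.30 = 1.735 m
F = 1.3 * 1.735 = 2.2555 persons/s

2.2555 persons/s


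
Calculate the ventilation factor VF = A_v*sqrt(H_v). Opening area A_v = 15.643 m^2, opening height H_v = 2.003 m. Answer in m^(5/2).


sqrt(H_v) = 1.4153
VF = 15.643 * 1.4153 = 22.139 m^(5/2)

22.139 m^(5/2)


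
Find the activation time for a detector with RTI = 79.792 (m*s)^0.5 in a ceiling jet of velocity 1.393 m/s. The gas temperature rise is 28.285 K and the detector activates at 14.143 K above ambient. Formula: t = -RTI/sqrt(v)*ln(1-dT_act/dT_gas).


dT_act/dT_gas = 0.50002
ln(1 - 0.50002) = -0.69318
t = -79.792 / sqrt(1.393) * -0.69318 = 46.863 s

46.863 s


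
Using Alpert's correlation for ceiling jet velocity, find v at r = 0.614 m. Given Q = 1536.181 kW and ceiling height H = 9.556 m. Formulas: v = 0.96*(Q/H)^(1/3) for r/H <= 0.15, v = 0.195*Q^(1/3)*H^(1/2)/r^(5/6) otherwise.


r/H = 0.614 / 9.556 = 0.064253
r/H <= 0.15, so v = 0.96*(Q/H)^(1/3)
Q/H = 160.76
(Q/H)^(1/3) = 5.4374
v = 0.96 * 5.4374 = 5.2199 m/s

5.2199 m/s


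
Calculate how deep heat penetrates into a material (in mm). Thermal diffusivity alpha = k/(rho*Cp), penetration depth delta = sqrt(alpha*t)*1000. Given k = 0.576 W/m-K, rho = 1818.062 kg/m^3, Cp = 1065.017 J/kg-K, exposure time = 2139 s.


alpha = 0.576 / (1818.062 * 1065.017) = 2.9748e-07 m^2/s
alpha * t = 0.00063631
delta = sqrt(0.00063631) * 1000 = 25.225 mm

25.225 mm


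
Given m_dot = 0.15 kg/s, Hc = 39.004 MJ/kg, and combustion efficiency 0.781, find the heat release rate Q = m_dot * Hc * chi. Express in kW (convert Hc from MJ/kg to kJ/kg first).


Hc = 39.004 MJ/kg = 39.004 * 1000 kJ/kg = 39004 kJ/kg
Q = 0.15 kg/s * 39004 kJ/kg * 0.781 = 4569.3 kW

4569.3 kW


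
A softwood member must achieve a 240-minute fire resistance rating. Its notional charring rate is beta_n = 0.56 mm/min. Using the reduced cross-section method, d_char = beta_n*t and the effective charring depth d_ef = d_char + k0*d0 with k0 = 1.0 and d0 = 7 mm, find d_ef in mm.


d_char = 0.56 * 240 = 134.4 mm
d_ef = 134.4 + 1.0*7 = 141.4 mm

141.4 mm


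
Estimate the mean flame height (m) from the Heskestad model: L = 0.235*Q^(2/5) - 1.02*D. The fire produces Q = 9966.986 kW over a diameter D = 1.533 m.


Q^(2/5) = 39.758
0.235 * Q^(2/5) = 9.3432
1.02 * D = 1.5637
L = 7.7795 m

7.7795 m


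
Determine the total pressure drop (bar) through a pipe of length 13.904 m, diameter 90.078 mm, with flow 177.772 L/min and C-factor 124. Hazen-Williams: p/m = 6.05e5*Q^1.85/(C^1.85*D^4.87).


Q^1.85 = 14529
C^1.85 = 7461.6
D^4.87 = 3.3036e+09
p/m = 0.00035660 bar/m
p_total = 0.00035660 * 13.904 = 0.0049581 bar

0.0049581 bar


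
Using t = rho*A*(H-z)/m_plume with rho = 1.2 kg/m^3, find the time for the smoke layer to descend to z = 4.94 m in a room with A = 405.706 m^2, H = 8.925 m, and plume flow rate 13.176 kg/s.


H - z = 3.985 m
t = 1.2 * 405.706 * 3.985 / 13.176 = 147.24 s

147.24 s


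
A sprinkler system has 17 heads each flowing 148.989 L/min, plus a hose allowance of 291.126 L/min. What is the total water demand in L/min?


Sprinkler demand = 17 * 148.989 = 2532.813 L/min
Total = 2532.813 + 291.126 = 2823.939 L/min

2823.939 L/min


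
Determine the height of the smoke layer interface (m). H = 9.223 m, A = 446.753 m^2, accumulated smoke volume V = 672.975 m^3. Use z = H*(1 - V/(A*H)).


V/(A*H) = 0.16333
1 - 0.16333 = 0.83667
z = 9.223 * 0.83667 = 7.7166 m

7.7166 m


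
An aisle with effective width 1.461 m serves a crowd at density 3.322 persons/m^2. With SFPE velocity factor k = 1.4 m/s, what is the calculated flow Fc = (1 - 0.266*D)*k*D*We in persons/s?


1 - 0.266*D = 1 - 0.266*3.322 = 0.11635
Fs = 0.11635 * 1.4 * 3.322 = 0.54111 persons/(s*m)
Fc = 0.54111 * 1.461 = 0.79056 persons/s

0.79056 persons/s


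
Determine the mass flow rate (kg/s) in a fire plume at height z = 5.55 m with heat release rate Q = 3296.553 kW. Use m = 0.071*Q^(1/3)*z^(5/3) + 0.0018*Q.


Q^(1/3) = 14.883
z^(5/3) = 17.398
First term = 0.071 * 14.883 * 17.398 = 18.384
Second term = 0.0018 * 3296.553 = 5.9338
m = 24.318 kg/s

24.318 kg/s


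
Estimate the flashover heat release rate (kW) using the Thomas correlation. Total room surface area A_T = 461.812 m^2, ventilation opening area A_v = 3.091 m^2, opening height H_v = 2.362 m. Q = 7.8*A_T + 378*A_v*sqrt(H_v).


7.8*A_T = 3602.1
sqrt(H_v) = 1.5369
378*A_v*sqrt(H_v) = 1795.7
Q = 3602.1 + 1795.7 = 5397.8 kW

5397.8 kW


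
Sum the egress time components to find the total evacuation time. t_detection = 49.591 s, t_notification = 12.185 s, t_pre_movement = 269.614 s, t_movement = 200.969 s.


Total = 49.591 + 12.185 + 269.614 + 200.969 = 532.359 s

532.359 s


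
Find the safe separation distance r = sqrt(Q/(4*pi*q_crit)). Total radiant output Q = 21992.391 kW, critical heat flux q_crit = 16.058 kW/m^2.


4*pi*q_crit = 201.79
Q/(4*pi*q_crit) = 108.99
r = sqrt(108.99) = 10.440 m

10.440 m


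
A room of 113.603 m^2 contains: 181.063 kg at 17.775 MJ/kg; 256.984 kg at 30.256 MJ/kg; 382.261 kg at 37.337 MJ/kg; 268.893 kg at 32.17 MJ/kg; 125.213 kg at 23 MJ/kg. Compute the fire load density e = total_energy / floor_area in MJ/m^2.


Total energy = 181.063*17.775 + 256.984*30.256 + 382.261*37.337 + 268.893*32.17 + 125.213*23
= 3218.395 + 7775.308 + 14272.48 + 8650.288 + 2879.899
= 36796.37 MJ
e = 36796.37 / 113.603 = 323.90 MJ/m^2

323.90 MJ/m^2


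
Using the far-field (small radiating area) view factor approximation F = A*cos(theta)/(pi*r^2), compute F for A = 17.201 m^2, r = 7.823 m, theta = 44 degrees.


cos(44 deg) = 0.71934
pi*r^2 = 192.26
F = 17.201 * 0.71934 / 192.26 = 0.064356

0.064356


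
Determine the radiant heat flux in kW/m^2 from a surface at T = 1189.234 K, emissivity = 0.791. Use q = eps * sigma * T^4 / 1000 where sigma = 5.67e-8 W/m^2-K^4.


T^4 = 2.0002e+12
q = 0.791 * 5.67e-8 * 2.0002e+12 / 1000 = 89.708 kW/m^2

89.708 kW/m^2


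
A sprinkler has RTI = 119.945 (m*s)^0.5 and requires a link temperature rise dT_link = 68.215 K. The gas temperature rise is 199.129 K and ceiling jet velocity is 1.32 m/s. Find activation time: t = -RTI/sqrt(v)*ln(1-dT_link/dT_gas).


dT_link/dT_gas = 0.34257
ln(1 - 0.34257) = -0.41941
t = -119.945 / sqrt(1.32) * -0.41941 = 43.786 s

43.786 s


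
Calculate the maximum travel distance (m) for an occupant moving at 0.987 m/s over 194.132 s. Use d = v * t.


d = 0.987 * 194.132 = 191.61 m

191.61 m


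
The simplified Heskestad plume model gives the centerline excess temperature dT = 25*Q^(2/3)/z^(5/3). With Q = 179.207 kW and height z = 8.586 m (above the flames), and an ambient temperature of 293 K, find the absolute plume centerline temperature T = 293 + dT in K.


Q^(2/3) = 31.786
z^(5/3) = 36.001
dT = 25 * 31.786 / 36.001 = 22.073 K
T = 293 + 22.073 = 315.07 K

315.07 K


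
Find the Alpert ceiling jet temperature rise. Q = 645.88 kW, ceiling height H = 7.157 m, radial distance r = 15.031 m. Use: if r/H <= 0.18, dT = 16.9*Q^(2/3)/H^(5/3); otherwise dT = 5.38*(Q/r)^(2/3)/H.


r/H = 15.031 / 7.157 = 2.1002
r/H > 0.18, so dT = 5.38*(Q/r)^(2/3)/H
Q/r = 42.970
(Q/r)^(2/3) = 12.268
dT = 5.38 * 12.268 / 7.157 = 9.2220 K

9.2220 K


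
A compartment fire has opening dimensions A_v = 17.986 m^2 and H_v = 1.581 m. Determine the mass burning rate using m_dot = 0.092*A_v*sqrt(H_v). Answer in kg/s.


sqrt(H_v) = 1.2574
m_dot = 0.092 * 17.986 * 1.2574 = 2.0806 kg/s

2.0806 kg/s


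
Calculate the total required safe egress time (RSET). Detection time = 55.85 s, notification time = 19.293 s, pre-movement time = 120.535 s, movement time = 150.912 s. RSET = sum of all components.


Total = 55.85 + 19.293 + 120.535 + 150.912 = 346.59 s

346.59 s


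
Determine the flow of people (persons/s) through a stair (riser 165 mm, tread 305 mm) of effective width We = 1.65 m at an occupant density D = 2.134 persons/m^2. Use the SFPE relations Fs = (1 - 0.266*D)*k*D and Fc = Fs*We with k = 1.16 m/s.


1 - 0.266*D = 1 - 0.266*2.134 = 0.43236
Fs = 0.43236 * 1.16 * 2.134 = 1.0703 persons/(s*m)
Fc = 1.0703 * 1.65 = 1.7659 persons/s

1.7659 persons/s


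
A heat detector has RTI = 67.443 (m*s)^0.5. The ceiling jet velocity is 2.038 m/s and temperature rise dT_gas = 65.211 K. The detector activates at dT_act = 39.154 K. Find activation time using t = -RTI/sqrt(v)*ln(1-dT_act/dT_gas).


dT_act/dT_gas = 0.60042
ln(1 - 0.60042) = -0.91734
t = -67.443 / sqrt(2.038) * -0.91734 = 43.338 s

43.338 s


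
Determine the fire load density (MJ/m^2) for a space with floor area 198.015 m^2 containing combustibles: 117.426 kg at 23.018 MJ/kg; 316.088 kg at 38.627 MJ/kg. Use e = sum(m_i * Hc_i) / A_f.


Total energy = 117.426*23.018 + 316.088*38.627
= 2702.912 + 12209.53
= 14912.44 MJ
e = 14912.44 / 198.015 = 75.310 MJ/m^2

75.310 MJ/m^2


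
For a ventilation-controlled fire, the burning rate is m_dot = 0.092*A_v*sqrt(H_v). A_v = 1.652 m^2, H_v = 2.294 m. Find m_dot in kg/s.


sqrt(H_v) = 1.5146
m_dot = 0.092 * 1.652 * 1.5146 = 0.23019 kg/s

0.23019 kg/s


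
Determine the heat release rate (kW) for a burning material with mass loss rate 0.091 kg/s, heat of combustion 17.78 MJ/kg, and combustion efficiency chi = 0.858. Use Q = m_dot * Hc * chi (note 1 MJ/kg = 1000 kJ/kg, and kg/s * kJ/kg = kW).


Hc = 17.78 MJ/kg = 17.78 * 1000 kJ/kg = 17780 kJ/kg
Q = 0.091 kg/s * 17780 kJ/kg * 0.858 = 1388.2 kW

1388.2 kW


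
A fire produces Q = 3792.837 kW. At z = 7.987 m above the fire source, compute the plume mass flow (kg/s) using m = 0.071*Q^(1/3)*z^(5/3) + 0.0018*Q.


Q^(1/3) = 15.595
z^(5/3) = 31.913
First term = 0.071 * 15.595 * 31.913 = 35.336
Second term = 0.0018 * 3792.837 = 6.8271
m = 42.163 kg/s

42.163 kg/s


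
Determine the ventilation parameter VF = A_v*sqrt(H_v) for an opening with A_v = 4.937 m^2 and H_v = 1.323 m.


sqrt(H_v) = 1.1502
VF = 4.937 * 1.1502 = 5.6786 m^(5/2)

5.6786 m^(5/2)


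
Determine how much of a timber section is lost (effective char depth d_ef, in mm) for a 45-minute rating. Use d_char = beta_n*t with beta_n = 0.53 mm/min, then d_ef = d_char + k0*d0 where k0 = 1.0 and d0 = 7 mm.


d_char = 0.53 * 45 = 23.85 mm
d_ef = 23.85 + 1.0*7 = 30.85 mm

30.85 mm


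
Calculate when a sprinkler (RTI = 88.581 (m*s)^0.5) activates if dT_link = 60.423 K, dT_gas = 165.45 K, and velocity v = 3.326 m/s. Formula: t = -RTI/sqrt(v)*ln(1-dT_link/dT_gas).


dT_link/dT_gas = 0.36520
ln(1 - 0.36520) = -0.45445
t = -88.581 / sqrt(3.326) * -0.45445 = 22.073 s

22.073 s


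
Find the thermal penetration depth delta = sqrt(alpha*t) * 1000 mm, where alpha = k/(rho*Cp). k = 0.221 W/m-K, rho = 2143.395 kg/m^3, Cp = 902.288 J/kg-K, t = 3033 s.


alpha = 0.221 / (2143.395 * 902.288) = 1.1427e-07 m^2/s
alpha * t = 0.00034659
delta = sqrt(0.00034659) * 1000 = 18.617 mm

18.617 mm


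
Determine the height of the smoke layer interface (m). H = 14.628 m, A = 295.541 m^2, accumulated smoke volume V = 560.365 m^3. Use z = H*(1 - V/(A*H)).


V/(A*H) = 0.12962
1 - 0.12962 = 0.87038
z = 14.628 * 0.87038 = 12.732 m

12.732 m


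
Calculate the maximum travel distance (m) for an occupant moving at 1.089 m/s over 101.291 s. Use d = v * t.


d = 1.089 * 101.291 = 110.31 m

110.31 m


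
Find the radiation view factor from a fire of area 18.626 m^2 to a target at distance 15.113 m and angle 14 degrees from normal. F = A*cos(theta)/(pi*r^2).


cos(14 deg) = 0.97030
pi*r^2 = 717.55
F = 18.626 * 0.97030 / 717.55 = 0.025187

0.025187


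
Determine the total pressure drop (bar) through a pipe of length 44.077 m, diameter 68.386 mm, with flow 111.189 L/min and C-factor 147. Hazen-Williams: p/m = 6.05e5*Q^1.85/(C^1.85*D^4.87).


Q^1.85 = 6098.4
C^1.85 = 10222
D^4.87 = 8.6356e+08
p/m = 0.00041797 bar/m
p_total = 0.00041797 * 44.077 = 0.018423 bar

0.018423 bar


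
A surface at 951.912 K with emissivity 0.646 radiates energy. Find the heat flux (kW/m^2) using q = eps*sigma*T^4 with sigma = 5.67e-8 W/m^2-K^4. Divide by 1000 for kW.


T^4 = 8.2108e+11
q = 0.646 * 5.67e-8 * 8.2108e+11 / 1000 = 30.075 kW/m^2

30.075 kW/m^2


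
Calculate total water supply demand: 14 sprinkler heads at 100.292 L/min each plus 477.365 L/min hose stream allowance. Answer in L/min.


Sprinkler demand = 14 * 100.292 = 1404.088 L/min
Total = 1404.088 + 477.365 = 1881.453 L/min

1881.453 L/min


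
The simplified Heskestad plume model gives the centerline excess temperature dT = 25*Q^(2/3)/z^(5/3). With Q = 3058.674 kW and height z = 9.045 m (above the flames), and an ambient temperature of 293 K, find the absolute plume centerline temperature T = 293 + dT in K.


Q^(2/3) = 210.71
z^(5/3) = 39.266
dT = 25 * 210.71 / 39.266 = 134.16 K
T = 293 + 134.16 = 427.16 K

427.16 K


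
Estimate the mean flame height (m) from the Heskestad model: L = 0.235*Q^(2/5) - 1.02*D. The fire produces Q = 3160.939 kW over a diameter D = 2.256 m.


Q^(2/5) = 25.115
0.235 * Q^(2/5) = 5.9019
1.02 * D = 2.3011
L = 3.6008 m

3.6008 m


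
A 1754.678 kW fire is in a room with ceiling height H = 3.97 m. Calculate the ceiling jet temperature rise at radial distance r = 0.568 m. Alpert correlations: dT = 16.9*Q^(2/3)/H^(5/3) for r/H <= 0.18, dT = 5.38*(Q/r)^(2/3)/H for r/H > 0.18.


r/H = 0.568 / 3.97 = 0.14307
r/H <= 0.18, so dT = 16.9*Q^(2/3)/H^(5/3)
Q^(2/3) = 145.48
H^(5/3) = 9.9537
dT = 16.9 * 145.48 / 9.9537 = 247.00 K

247.00 K


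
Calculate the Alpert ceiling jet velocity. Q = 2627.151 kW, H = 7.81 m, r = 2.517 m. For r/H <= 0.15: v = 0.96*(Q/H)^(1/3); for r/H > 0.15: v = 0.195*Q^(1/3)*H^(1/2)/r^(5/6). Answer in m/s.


r/H = 2.517 / 7.81 = 0.32228
r/H > 0.15, so v = 0.195*Q^(1/3)*H^(1/2)/r^(5/6)
Q^(1/3) = 13.798
H^(1/2) = 2.7946
r^(5/6) = 2.1581
v = 0.195 * 13.798 * 2.7946 / 2.1581 = 3.4843 m/s

3.4843 m/s


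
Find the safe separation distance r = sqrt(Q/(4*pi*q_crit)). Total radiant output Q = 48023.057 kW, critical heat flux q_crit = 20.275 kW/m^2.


4*pi*q_crit = 254.78
Q/(4*pi*q_crit) = 188.49
r = sqrt(188.49) = 13.729 m

13.729 m


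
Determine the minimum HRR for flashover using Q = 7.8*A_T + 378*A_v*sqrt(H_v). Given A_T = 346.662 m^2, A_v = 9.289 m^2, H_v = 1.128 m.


7.8*A_T = 2704.0
sqrt(H_v) = 1.0621
378*A_v*sqrt(H_v) = 3729.2
Q = 2704.0 + 3729.2 = 6433.2 kW

6433.2 kW
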